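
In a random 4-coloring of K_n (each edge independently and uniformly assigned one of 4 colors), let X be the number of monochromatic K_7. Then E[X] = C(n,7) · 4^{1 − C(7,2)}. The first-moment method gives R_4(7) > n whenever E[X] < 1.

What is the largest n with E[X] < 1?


We need C(n, 7) · 4^{1 − 21} < 1, i.e. C(n, 7) < 4^{21 − 1} = 1099511627776.
Check values of n near the boundary:
  n = 174: C(174, 7) = 847879782984; 847879782984 < 1099511627776? YES
  n = 175: C(175, 7) = 883208107275; 883208107275 < 1099511627776? YES
  n = 176: C(176, 7) = 919790691600; 919790691600 < 1099511627776? YES
  n = 177: C(177, 7) = 957664425960; 957664425960 < 1099511627776? YES
  n = 178: C(178, 7) = 996867063280; 996867063280 < 1099511627776? YES
  n = 179: C(179, 7) = 1037437234460; 1037437234460 < 1099511627776? YES
  n = 180: C(180, 7) = 1079414463600; 1079414463600 < 1099511627776? YES
  n = 181: C(181, 7) = 1122839183400; 1122839183400 < 1099511627776? NO
  n = 182: C(182, 7) = 1167752750736; 1167752750736 < 1099511627776? NO
  n = 183: C(183, 7) = 1214197462413; 1214197462413 < 1099511627776? NO
The largest n with C(n, 7) < 1099511627776 is n = 180 (where E[X] = 67463403975/68719476736 ≈ 0.98172). Hence R_4(7) > 180, i.e. R_4(7) ≥ 181.

Largest n = 180; hence R_4(7) > 180.


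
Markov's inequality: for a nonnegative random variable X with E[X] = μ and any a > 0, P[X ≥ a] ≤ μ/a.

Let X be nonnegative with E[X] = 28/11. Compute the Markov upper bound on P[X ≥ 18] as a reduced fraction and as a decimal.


μ = E[X] = 28/11, a = 18.
Markov: P[X ≥ 18] ≤ μ/a = (28/11)/18 = 14/99.
Numerically: ≈ 0.1414.
(Since a = 18 > μ = 2.5455, the bound 14/99 is < 1 and informative.)

P[X ≥ 18] ≤ 14/99 ≈ 0.1414.


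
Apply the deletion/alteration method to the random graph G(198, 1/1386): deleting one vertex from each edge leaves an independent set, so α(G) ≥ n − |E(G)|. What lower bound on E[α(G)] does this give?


E[|E(G)|] = C(198, 2)·p = 19503 · (1/1386) = 197/14.
E[α(G)] ≥ n − E[|E(G)|] = 198 − 197/14 = 2575/14.
Numerically: ≈ 183.9286.
(This is only a lower bound; the true E[α(G)] may be larger.)

E[α(G)] ≥ 2575/14 ≈ 183.9286.


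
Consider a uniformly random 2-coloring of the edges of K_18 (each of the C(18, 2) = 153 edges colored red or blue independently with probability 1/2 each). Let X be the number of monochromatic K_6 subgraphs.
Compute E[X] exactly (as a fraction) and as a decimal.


Let X = Σ_S X_S over the C(18, 6) = 18564 subsets S of size 6, where X_S = 1 if the K_6 on S is monochromatic.
For a fixed S, the K_6 on S has C(6, 2) = 15 edges. P[all 15 edges red] = (1/2)^15, and likewise for blue, so P[monochromatic] = 2·(1/2)^15 = 2^{1 − 15} = 1/16384.
By linearity of expectation: E[X] = C(18, 6) · 2^{1 − 15} = 18564 · 1/16384 = 4641/4096.
Numerically: E[X] ≈ 1.133.

E[X] = C(18,6)·2^(1−C(6,2)) = 4641/4096 ≈ 1.133.


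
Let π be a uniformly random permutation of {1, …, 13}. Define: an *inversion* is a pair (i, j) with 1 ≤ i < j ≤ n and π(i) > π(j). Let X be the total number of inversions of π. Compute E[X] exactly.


Write X = Σ X_I over the C(13, 2) = 78 pairs i < j, with X_I the indicator of one inversion.
There are 78 indicators.
For each fixed pair i < j, the values π(i) and π(j) are two distinct elements of {1, …, 13} in uniformly random order; by symmetry P[π(i) > π(j)] = 1/2.
By linearity: E[X] = 78 · (1/2) = C(13, 2) · (1/2) = 78/2 = 39 ≈ 39.000.

E[X] = 39 = 39.000.


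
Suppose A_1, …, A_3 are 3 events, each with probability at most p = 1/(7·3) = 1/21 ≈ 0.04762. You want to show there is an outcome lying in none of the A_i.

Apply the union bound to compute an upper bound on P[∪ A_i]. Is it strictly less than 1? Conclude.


Union bound: P[∪_{i=1}^{3} A_i] ≤ Σ_i P[A_i] ≤ 3·p = 3·(1/21) = 1/7.
Numerically: 1/7 ≈ 0.14286.
Is 1/7 < 1? YES.
Since P[∪ A_i] ≤ 1/7 < 1, the complement has P[∩ A_i^c] ≥ 1 − 1/7 = 6/7 > 0, so some outcome avoids every A_i.

3·p = 1/7 ≈ 0.14286; existence CERTIFIED by the union bound.


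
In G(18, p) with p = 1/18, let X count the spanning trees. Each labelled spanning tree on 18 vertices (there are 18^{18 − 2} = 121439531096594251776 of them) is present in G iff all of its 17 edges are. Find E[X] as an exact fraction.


K_18 has 18^{18 − 2} = 121439531096594251776 labelled spanning trees.
For each such spanning tree H, let X_H = 1 if all 17 edges of H are present in G. Then P[X_H = 1] = p^{17} = (1/18)^{17} = 1/2185911559738696531968.
By linearity: E[X] = Σ_H E[X_H] = 121439531096594251776 · p^{17} = 121439531096594251776 · 1/2185911559738696531968 = 1/18.
Numerically: E[X] ≈ 0.0556.

E[X] = 121439531096594251776 · (1/18)^{17} = 1/18 ≈ 0.0556.


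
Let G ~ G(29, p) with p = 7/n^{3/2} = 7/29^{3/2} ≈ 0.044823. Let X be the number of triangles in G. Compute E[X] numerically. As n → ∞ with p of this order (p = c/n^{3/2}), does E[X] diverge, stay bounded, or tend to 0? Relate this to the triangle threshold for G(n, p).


Number of potential triangles: C(29, 3) = 3654.
Each occurs with probability p³ ≈ (0.044823)³ ≈ 9.00540252e-05.
By linearity: E[X] = C(29, 3)·p³ ≈ 3654 · 9.00540252e-05 ≈ 0.329057.
Since α = 3/2 > 1, p = c/n^{3/2} = o(1/n) is below the triangle threshold p ~ 1/n. Asymptotically E[X] ~ (c³/6)·n^{3(1−α)} = (7³/6)·n^{-1.5} → 0, so by Markov's inequality G has no triangles w.h.p.

E[X] ≈ 0.329057; in regime p = Θ(1/n^{3/2}) E[X] tends to 0 (below the triangle threshold p ~ 1/n).


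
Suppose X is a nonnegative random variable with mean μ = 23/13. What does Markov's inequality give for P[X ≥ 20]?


μ = E[X] = 23/13, a = 20.
Markov: P[X ≥ 20] ≤ μ/a = (23/13)/20 = 23/260.
Numerically: ≈ 0.088462.
(Since a = 20 > μ = 1.769231, the bound 23/260 is < 1 and informative.)

P[X ≥ 20] ≤ 23/260 ≈ 0.088462.


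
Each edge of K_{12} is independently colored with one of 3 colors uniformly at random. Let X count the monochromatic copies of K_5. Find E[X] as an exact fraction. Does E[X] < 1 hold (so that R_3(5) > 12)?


E[X] = C(12, 5) · 3^{1 − 10} = 792 · 3^{−9} = 792/19683.
As a reduced fraction: E[X] = 88/2187 ≈ 0.0402378.
Is E[X] < 1? YES.
Since E[X] < 1, there exists a 3-coloring of K_{12} with no monochromatic K_5; hence R_3(5) > 12.

E[X] = 88/2187 ≈ 0.0402378; E[X] < 1, so R_3(5) > 12.


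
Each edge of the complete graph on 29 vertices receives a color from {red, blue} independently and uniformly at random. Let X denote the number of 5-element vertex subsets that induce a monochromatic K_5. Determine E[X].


Let X = Σ_S X_S over the C(29, 5) = 118755 subsets S of size 5, where X_S = 1 if the K_5 on S is monochromatic.
For a fixed S, the K_5 on S has C(5, 2) = 10 edges. P[all 10 edges red] = (1/2)^10, and likewise for blue, so P[monochromatic] = 2·(1/2)^10 = 2^{1 − 10} = 1/512.
Summing: E[X] = C(29, 5) · 2^{1 − 10} = 118755 · 1/512 = 118755/512.
Numerically: E[X] ≈ 231.943359.

E[X] = C(29,5)·2^(1−C(5,2)) = 118755/512 ≈ 231.943359.


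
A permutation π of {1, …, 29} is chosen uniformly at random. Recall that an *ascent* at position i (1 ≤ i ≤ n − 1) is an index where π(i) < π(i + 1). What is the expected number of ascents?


Write X = Σ X_I over i = 1, …, 28, with X_I the indicator of one ascent.
There are 28 indicators.
For each fixed i, the pair (π(i), π(i+1)) is a uniformly random ordered pair of distinct values from {1, …, 29}; by symmetry P[π(i) < π(i+1)] = 1/2.
By linearity: E[X] = 28 · (1/2) = (29 − 1) · (1/2) = 14 ≈ 14.000000.

E[X] = 14 = 14.000000.


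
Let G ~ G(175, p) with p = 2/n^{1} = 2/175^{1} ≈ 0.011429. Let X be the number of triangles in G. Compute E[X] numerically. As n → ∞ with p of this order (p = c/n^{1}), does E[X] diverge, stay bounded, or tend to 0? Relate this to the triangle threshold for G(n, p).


Number of potential triangles: C(175, 3) = 877975.
Each occurs with probability p³ ≈ (0.011429)³ ≈ 1.4927114e-06.
By linearity: E[X] = C(175, 3)·p³ ≈ 877975 · 1.4927114e-06 ≈ 1.31056.
Here α = 1, so p = 2/n is exactly at the triangle threshold p ~ 1/n. Asymptotically E[X] → c³/6 = 2³/6 = 4/3 ≈ 1.33333, a bounded constant. In this regime the triangle count is asymptotically Poisson(c³/6).

E[X] ≈ 1.31056; in regime p = Θ(1/n^{1}) E[X] stays bounded (at the triangle threshold p ~ 1/n).


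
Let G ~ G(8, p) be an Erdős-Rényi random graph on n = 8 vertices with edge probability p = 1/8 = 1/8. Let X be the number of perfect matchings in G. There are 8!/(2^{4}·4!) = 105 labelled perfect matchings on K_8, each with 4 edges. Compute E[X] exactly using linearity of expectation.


K_8 has 8!/(2^{4}·4!) = 105 labelled perfect matchings.
For each such perfect matching H, let X_H = 1 if all 4 edges of H are present in G. Then P[X_H = 1] = p^{4} = (1/8)^{4} = 1/4096.
By linearity: E[X] = Σ_H E[X_H] = 105 · p^{4} = 105 · 1/4096 = 105/4096.
Numerically: E[X] ≈ 0.025635.

E[X] = 105 · (1/8)^{4} = 105/4096 ≈ 0.025635.


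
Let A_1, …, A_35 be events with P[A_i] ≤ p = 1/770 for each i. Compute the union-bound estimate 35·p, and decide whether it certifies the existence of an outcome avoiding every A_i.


Union bound: P[∪_{i=1}^{35} A_i] ≤ Σ_i P[A_i] ≤ 35·p = 35·(1/770) = 1/22.
Numerically: 1/22 ≈ 0.04545.
Is 1/22 < 1? YES.
Since P[∪ A_i] ≤ 1/22 < 1, the complement has P[∩ A_i^c] ≥ 1 − 1/22 = 21/22 > 0, so some outcome avoids every A_i.

35·p = 1/22 ≈ 0.04545; existence CERTIFIED by the union bound.


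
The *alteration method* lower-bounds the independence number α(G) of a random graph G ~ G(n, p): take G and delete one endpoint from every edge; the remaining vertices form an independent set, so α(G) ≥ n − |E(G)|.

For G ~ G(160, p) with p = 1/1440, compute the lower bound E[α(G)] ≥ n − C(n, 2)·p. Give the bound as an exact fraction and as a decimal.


E[|E(G)|] = C(160, 2)·p = 12720 · (1/1440) = 53/6.
E[α(G)] ≥ n − E[|E(G)|] = 160 − 53/6 = 907/6.
Numerically: ≈ 151.16667.
(This is only a lower bound; the true E[α(G)] may be larger.)

E[α(G)] ≥ 907/6 ≈ 151.16667.


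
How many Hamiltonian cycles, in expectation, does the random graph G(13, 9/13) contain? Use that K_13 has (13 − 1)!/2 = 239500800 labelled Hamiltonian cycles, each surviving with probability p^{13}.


K_13 has (13 − 1)!/2 = 239500800 labelled Hamiltonian cycles.
For each such Hamiltonian cycle H, let X_H = 1 if all 13 edges of H are present in G. Then P[X_H = 1] = p^{13} = (9/13)^{13} = 2541865828329/302875106592253.
Summing the indicators: E[X] = Σ_H E[X_H] = 239500800 · p^{13} = 239500800 · 2541865828329/302875106592253 = 608778899377458163200/302875106592253.
Numerically: E[X] ≈ 2.01e+06.

E[X] = 239500800 · (9/13)^{13} = 608778899377458163200/302875106592253 ≈ 2.01e+06.


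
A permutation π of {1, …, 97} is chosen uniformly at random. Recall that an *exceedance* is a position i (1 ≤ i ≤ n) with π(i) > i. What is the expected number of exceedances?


Write X = Σ_{i=1}^{97} X_i, where X_i = 1_{π(i) > i}.
For each fixed i, π(i) is uniform over {1, …, 97} (marginal of a uniform permutation), so P[π(i) > i] = (n − i)/n. Summing: Σ_{i=1}^{97} (n − i)/n = (0 + 1 + … + 96)/97 = 97(97 − 1)/(2·97) = (97 − 1)/2.
Hence E[X] = Σ_{i=1}^{97} (97 − i)/97 = 48 ≈ 48.000.

E[X] = 48 = 48.000.


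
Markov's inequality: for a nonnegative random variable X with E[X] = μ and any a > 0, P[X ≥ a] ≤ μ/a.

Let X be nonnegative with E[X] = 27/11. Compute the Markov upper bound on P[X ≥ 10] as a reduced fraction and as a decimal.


μ = E[X] = 27/11, a = 10.
Markov: P[X ≥ 10] ≤ μ/a = (27/11)/10 = 27/110.
Numerically: ≈ 0.24545.
(Since a = 10 > μ = 2.45455, the bound 27/110 is < 1 and informative.)

P[X ≥ 10] ≤ 27/110 ≈ 0.24545.


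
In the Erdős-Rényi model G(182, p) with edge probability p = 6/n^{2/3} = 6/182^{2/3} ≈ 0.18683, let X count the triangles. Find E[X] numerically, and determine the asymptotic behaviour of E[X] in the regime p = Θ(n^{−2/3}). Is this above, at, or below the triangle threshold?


Number of potential triangles: C(182, 3) = 988260.
Each occurs with probability p³ ≈ (0.18683)³ ≈ 6.5209516e-03.
By linearity: E[X] = C(182, 3)·p³ ≈ 988260 · 6.5209516e-03 ≈ 6444.39560.
Since α = 2/3 < 1, p = c/n^{2/3} ≫ 1/n is above the triangle threshold p ~ 1/n. Asymptotically E[X] ~ (c³/6)·n^{3(1−α)} = (6³/6)·n^{1} → ∞; triangles are abundant w.h.p.

E[X] ≈ 6444.39560; in regime p = Θ(1/n^{2/3}) E[X] diverges (above the triangle threshold p ~ 1/n).


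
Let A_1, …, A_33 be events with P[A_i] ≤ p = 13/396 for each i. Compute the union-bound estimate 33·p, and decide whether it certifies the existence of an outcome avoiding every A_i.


Union bound: P[∪_{i=1}^{33} A_i] ≤ Σ_i P[A_i] ≤ 33·p = 33·(13/396) = 13/12.
Numerically: 13/12 ≈ 1.083.
Is 13/12 < 1? NO.
Since the bound 13/12 is ≥ 1, the union bound is uninformative here; it does NOT by itself certify existence.

33·p = 13/12 ≈ 1.083; existence NOT certified by the union bound.


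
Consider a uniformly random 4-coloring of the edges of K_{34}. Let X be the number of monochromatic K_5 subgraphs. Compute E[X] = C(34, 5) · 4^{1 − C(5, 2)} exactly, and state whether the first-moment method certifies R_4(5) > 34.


E[X] = C(34, 5) · 4^{1 − 10} = 278256 · 4^{−9} = 278256/262144.
As a reduced fraction: E[X] = 17391/16384 ≈ 1.0614624.
Is E[X] < 1? NO.
Since E[X] ≥ 1, the first-moment bound is inconclusive at n = 34; it does NOT by itself certify R_4(5) > 34.

E[X] = 17391/16384 ≈ 1.0614624; E[X] ≥ 1; first-moment method inconclusive here.


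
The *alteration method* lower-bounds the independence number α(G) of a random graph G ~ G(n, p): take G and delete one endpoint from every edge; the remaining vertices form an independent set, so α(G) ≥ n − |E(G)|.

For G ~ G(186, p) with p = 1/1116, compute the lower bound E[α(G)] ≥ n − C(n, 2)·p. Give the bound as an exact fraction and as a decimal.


E[|E(G)|] = C(186, 2)·p = 17205 · (1/1116) = 185/12.
E[α(G)] ≥ n − E[|E(G)|] = 186 − 185/12 = 2047/12.
Numerically: ≈ 170.5833.
(This is only a lower bound; the true E[α(G)] may be larger.)

E[α(G)] ≥ 2047/12 ≈ 170.5833.


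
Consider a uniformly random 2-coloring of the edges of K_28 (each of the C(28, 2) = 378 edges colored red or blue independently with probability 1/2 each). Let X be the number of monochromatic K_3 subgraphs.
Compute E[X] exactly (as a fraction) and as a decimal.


Let X = Σ_S X_S over the C(28, 3) = 3276 subsets S of size 3, where X_S = 1 if the K_3 on S is monochromatic.
For a fixed S, the K_3 on S has C(3, 2) = 3 edges. P[all 3 edges red] = (1/2)^3, and likewise for blue, so P[monochromatic] = 2·(1/2)^3 = 2^{1 − 3} = 1/4.
By linearity: E[X] = C(28, 3) · 2^{1 − 3} = 3276 · 1/4 = 819.
Numerically: E[X] ≈ 819.00000.

E[X] = C(28,3)·2^(1−C(3,2)) = 819 ≈ 819.00000.


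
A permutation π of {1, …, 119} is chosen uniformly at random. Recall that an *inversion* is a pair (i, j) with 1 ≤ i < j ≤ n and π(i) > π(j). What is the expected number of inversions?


Write X = Σ X_I over the C(119, 2) = 7021 pairs i < j, with X_I the indicator of one inversion.
There are 7021 indicators.
For each fixed pair i < j, the values π(i) and π(j) are two distinct elements of {1, …, 119} in uniformly random order; by symmetry P[π(i) > π(j)] = 1/2.
By linearity: E[X] = 7021 · (1/2) = C(119, 2) · (1/2) = 7021/2 = 7021/2 ≈ 3510.50000.

E[X] = 7021/2 = 3510.50000.


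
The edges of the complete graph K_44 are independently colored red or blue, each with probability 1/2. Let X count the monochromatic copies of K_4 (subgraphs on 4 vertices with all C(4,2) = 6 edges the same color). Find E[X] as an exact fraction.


Let X = Σ_S X_S over the C(44, 4) = 135751 subsets S of size 4, where X_S = 1 if the K_4 on S is monochromatic.
For a fixed S, the K_4 on S has C(4, 2) = 6 edges. P[all 6 edges red] = (1/2)^6, and likewise for blue, so P[monochromatic] = 2·(1/2)^6 = 2^{1 − 6} = 1/32.
Summing: E[X] = C(44, 4) · 2^{1 − 6} = 135751 · 1/32 = 135751/32.
Numerically: E[X] ≈ 4242.21875.

E[X] = C(44,4)·2^(1−C(4,2)) = 135751/32 ≈ 4242.21875.


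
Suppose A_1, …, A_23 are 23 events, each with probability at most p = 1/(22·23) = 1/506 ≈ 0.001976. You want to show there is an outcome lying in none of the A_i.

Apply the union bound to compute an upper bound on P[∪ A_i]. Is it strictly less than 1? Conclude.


Union bound: P[∪_{i=1}^{23} A_i] ≤ Σ_i P[A_i] ≤ 23·p = 23·(1/506) = 1/22.
Numerically: 1/22 ≈ 0.045455.
Is 1/22 < 1? YES.
Since P[∪ A_i] ≤ 1/22 < 1, the complement has P[∩ A_i^c] ≥ 1 − 1/22 = 21/22 > 0, so some outcome avoids every A_i.

23·p = 1/22 ≈ 0.045455; existence CERTIFIED by the union bound.


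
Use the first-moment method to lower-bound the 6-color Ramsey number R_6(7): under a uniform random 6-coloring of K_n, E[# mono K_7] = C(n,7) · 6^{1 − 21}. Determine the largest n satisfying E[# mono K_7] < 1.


We need C(n, 7) · 6^{1 − 21} < 1, i.e. C(n, 7) < 6^{21 − 1} = 3656158440062976.
Check values of n near the boundary:
  n = 564: C(564, 7) = 3469685994423792; 3469685994423792 < 3656158440062976? YES
  n = 565: C(565, 7) = 3513212521235560; 3513212521235560 < 3656158440062976? YES
  n = 566: C(566, 7) = 3557206237959440; 3557206237959440 < 3656158440062976? YES
  n = 567: C(567, 7) = 3601671315933933; 3601671315933933 < 3656158440062976? YES
  n = 568: C(568, 7) = 3646611956239704; 3646611956239704 < 3656158440062976? YES
  n = 569: C(569, 7) = 3692032389858348; 3692032389858348 < 3656158440062976? NO
  n = 570: C(570, 7) = 3737936877831720; 3737936877831720 < 3656158440062976? NO
The largest n with C(n, 7) < 3656158440062976 is n = 568 (where E[X] = 16882462760369/16926659444736 ≈ 0.997). Hence R_6(7) > 568, i.e. R_6(7) ≥ 569.

Largest n = 568; hence R_6(7) > 568.


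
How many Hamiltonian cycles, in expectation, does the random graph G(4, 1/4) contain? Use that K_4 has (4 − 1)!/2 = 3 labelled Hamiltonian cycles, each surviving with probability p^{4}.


K_4 has (4 − 1)!/2 = 3 labelled Hamiltonian cycles.
For each such Hamiltonian cycle H, let X_H = 1 if all 4 edges of H are present in G. Then P[X_H = 1] = p^{4} = (1/4)^{4} = 1/256.
Summing the indicators: E[X] = Σ_H E[X_H] = 3 · p^{4} = 3 · 1/256 = 3/256.
Numerically: E[X] ≈ 0.0117.

E[X] = 3 · (1/4)^{4} = 3/256 ≈ 0.0117.


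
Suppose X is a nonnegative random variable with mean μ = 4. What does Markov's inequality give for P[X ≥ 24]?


μ = E[X] = 4, a = 24.
Markov: P[X ≥ 24] ≤ μ/a = (4)/24 = 1/6.
Numerically: ≈ 0.166667.
(Since a = 24 > μ = 4.000000, the bound 1/6 is < 1 and informative.)

P[X ≥ 24] ≤ 1/6 ≈ 0.166667.


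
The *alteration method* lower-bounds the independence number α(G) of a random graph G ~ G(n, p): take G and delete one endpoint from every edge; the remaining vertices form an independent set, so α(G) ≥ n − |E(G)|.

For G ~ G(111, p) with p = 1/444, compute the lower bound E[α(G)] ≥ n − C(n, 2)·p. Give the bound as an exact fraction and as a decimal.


E[|E(G)|] = C(111, 2)·p = 6105 · (1/444) = 55/4.
E[α(G)] ≥ n − E[|E(G)|] = 111 − 55/4 = 389/4.
Numerically: ≈ 97.250000.
(This is only a lower bound; the true E[α(G)] may be larger.)

E[α(G)] ≥ 389/4 ≈ 97.250000.


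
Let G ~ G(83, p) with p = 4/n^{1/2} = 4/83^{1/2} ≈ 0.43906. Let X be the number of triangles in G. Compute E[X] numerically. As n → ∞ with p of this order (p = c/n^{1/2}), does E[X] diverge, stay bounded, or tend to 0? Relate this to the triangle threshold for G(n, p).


Number of potential triangles: C(83, 3) = 91881.
Each occurs with probability p³ ≈ (0.43906)³ ≈ 8.4637502e-02.
By linearity: E[X] = C(83, 3)·p³ ≈ 91881 · 8.4637502e-02 ≈ 7776.57829.
Since α = 1/2 < 1, p = c/n^{1/2} ≫ 1/n is above the triangle threshold p ~ 1/n. Asymptotically E[X] ~ (c³/6)·n^{3(1−α)} = (4³/6)·n^{1.5} → ∞; triangles are abundant w.h.p.

E[X] ≈ 7776.57829; in regime p = Θ(1/n^{1/2}) E[X] diverges (above the triangle threshold p ~ 1/n).


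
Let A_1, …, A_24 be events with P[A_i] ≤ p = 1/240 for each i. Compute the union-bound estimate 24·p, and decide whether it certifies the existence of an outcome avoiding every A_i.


Union bound: P[∪_{i=1}^{24} A_i] ≤ Σ_i P[A_i] ≤ 24·p = 24·(1/240) = 1/10.
Numerically: 1/10 ≈ 0.1000000.
Is 1/10 < 1? YES.
Since P[∪ A_i] ≤ 1/10 < 1, the complement has P[∩ A_i^c] ≥ 1 − 1/10 = 9/10 > 0, so some outcome avoids every A_i.

24·p = 1/10 ≈ 0.1000000; existence CERTIFIED by the union bound.


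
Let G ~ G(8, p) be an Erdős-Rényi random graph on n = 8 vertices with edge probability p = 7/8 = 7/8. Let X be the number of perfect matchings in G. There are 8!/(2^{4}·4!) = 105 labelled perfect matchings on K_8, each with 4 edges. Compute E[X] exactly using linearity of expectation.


K_8 has 8!/(2^{4}·4!) = 105 labelled perfect matchings.
For each such perfect matching H, let X_H = 1 if all 4 edges of H are present in G. Then P[X_H = 1] = p^{4} = (7/8)^{4} = 2401/4096.
By linearity: E[X] = Σ_H E[X_H] = 105 · p^{4} = 105 · 2401/4096 = 252105/4096.
Numerically: E[X] ≈ 61.549.

E[X] = 105 · (7/8)^{4} = 252105/4096 ≈ 61.549.


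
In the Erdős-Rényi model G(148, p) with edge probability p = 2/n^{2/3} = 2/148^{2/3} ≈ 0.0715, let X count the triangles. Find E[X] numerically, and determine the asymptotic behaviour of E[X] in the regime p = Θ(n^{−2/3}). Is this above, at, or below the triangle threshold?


Number of potential triangles: C(148, 3) = 529396.
Each occurs with probability p³ ≈ (0.0715)³ ≈ 3.65230e-04.
By linearity: E[X] = C(148, 3)·p³ ≈ 529396 · 3.65230e-04 ≈ 193.351.
Since α = 2/3 < 1, p = c/n^{2/3} ≫ 1/n is above the triangle threshold p ~ 1/n. Asymptotically E[X] ~ (c³/6)·n^{3(1−α)} = (2³/6)·n^{1} → ∞; triangles are abundant w.h.p.

E[X] ≈ 193.351; in regime p = Θ(1/n^{2/3}) E[X] diverges (above the triangle threshold p ~ 1/n).


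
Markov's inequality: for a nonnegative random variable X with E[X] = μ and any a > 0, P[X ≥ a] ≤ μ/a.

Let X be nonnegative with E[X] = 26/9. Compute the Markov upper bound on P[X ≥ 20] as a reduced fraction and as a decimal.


μ = E[X] = 26/9, a = 20.
Markov: P[X ≥ 20] ≤ μ/a = (26/9)/20 = 13/90.
Numerically: ≈ 0.14444.
(Since a = 20 > μ = 2.88889, the bound 13/90 is < 1 and informative.)

P[X ≥ 20] ≤ 13/90 ≈ 0.14444.


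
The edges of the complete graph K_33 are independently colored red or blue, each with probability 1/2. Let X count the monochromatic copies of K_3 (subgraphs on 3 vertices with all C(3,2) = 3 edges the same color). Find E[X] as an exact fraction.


Let X = Σ_S X_S over the C(33, 3) = 5456 subsets S of size 3, where X_S = 1 if the K_3 on S is monochromatic.
For a fixed S, the K_3 on S has C(3, 2) = 3 edges. P[all 3 edges red] = (1/2)^3, and likewise for blue, so P[monochromatic] = 2·(1/2)^3 = 2^{1 − 3} = 1/4.
Summing: E[X] = C(33, 3) · 2^{1 − 3} = 5456 · 1/4 = 1364.
Numerically: E[X] ≈ 1364.00000.

E[X] = C(33,3)·2^(1−C(3,2)) = 1364 ≈ 1364.00000.


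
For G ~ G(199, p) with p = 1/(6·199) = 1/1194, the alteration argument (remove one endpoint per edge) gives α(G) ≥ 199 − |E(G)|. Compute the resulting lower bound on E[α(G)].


E[|E(G)|] = C(199, 2)·p = 19701 · (1/1194) = 33/2.
E[α(G)] ≥ n − E[|E(G)|] = 199 − 33/2 = 365/2.
Numerically: ≈ 182.50000.
(This is only a lower bound; the true E[α(G)] may be larger.)

E[α(G)] ≥ 365/2 ≈ 182.50000.


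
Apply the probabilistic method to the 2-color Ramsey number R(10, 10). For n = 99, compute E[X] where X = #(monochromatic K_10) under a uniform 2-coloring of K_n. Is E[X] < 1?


E[X] = C(99, 10) · 2^{1 − 45} = 15579278510796 · 2^{−44} = 15579278510796/17592186044416.
As a reduced fraction: E[X] = 3894819627699/4398046511104 ≈ 0.8856.
Is E[X] < 1? YES.
Since E[X] < 1, there exists a 2-coloring of K_{99} with no monochromatic K_10; hence R(10, 10) > 99.

E[X] = 3894819627699/4398046511104 ≈ 0.8856; E[X] < 1, so R(10, 10) > 99.


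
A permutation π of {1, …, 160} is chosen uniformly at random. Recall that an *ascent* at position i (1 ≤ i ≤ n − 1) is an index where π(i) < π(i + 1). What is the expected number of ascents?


Write X = Σ X_I over i = 1, …, 159, with X_I the indicator of one ascent.
There are 159 indicators.
For each fixed i, the pair (π(i), π(i+1)) is a uniformly random ordered pair of distinct values from {1, …, 160}; by symmetry P[π(i) < π(i+1)] = 1/2.
By linearity: E[X] = 159 · (1/2) = (160 − 1) · (1/2) = 159/2 ≈ 79.50000.

E[X] = 159/2 = 79.50000.


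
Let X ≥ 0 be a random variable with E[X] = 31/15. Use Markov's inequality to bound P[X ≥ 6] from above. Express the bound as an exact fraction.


μ = E[X] = 31/15, a = 6.
Markov: P[X ≥ 6] ≤ μ/a = (31/15)/6 = 31/90.
Numerically: ≈ 0.3444.
(Since a = 6 > μ = 2.0667, the bound 31/90 is < 1 and informative.)

P[X ≥ 6] ≤ 31/90 ≈ 0.3444.


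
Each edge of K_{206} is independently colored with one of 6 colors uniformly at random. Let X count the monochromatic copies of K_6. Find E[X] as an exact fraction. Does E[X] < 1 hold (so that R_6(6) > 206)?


E[X] = C(206, 6) · 6^{1 − 15} = 98619368491 · 6^{−14} = 98619368491/78364164096.
As a reduced fraction: E[X] = 98619368491/78364164096 ≈ 1.258475.
Is E[X] < 1? NO.
Since E[X] ≥ 1, the first-moment bound is inconclusive at n = 206; it does NOT by itself certify R_6(6) > 206.

E[X] = 98619368491/78364164096 ≈ 1.258475; E[X] ≥ 1; first-moment method inconclusive here.


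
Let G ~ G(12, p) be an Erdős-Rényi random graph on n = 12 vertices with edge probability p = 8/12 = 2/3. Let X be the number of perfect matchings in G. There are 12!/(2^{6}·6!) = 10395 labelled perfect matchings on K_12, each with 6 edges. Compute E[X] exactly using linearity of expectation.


K_12 has 12!/(2^{6}·6!) = 10395 labelled perfect matchings.
For each such perfect matching H, let X_H = 1 if all 6 edges of H are present in G. Then P[X_H = 1] = p^{6} = (2/3)^{6} = 64/729.
Summing the indicators: E[X] = Σ_H E[X_H] = 10395 · p^{6} = 10395 · 64/729 = 24640/27.
Numerically: E[X] ≈ 912.593.

E[X] = 10395 · (2/3)^{6} = 24640/27 ≈ 912.593.


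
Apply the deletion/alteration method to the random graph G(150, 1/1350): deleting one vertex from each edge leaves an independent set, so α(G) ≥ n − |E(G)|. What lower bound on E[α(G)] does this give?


E[|E(G)|] = C(150, 2)·p = 11175 · (1/1350) = 149/18.
E[α(G)] ≥ n − E[|E(G)|] = 150 − 149/18 = 2551/18.
Numerically: ≈ 141.72222.
(This is only a lower bound; the true E[α(G)] may be larger.)

E[α(G)] ≥ 2551/18 ≈ 141.72222.


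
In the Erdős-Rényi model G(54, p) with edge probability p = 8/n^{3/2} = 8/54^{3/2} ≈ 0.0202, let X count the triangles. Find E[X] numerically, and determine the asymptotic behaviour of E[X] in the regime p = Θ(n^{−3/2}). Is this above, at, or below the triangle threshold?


Number of potential triangles: C(54, 3) = 24804.
Each occurs with probability p³ ≈ (0.0202)³ ≈ 8.19404e-06.
By linearity: E[X] = C(54, 3)·p³ ≈ 24804 · 8.19404e-06 ≈ 0.203.
Since α = 3/2 > 1, p = c/n^{3/2} = o(1/n) is below the triangle threshold p ~ 1/n. Asymptotically E[X] ~ (c³/6)·n^{3(1−α)} = (8³/6)·n^{-1.5} → 0, so by Markov's inequality G has no triangles w.h.p.

E[X] ≈ 0.203; in regime p = Θ(1/n^{3/2}) E[X] tends to 0 (below the triangle threshold p ~ 1/n).


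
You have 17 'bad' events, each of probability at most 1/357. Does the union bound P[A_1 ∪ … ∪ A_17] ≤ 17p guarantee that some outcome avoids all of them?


Union bound: P[∪_{i=1}^{17} A_i] ≤ Σ_i P[A_i] ≤ 17·p = 17·(1/357) = 1/21.
Numerically: 1/21 ≈ 0.047619.
Is 1/21 < 1? YES.
Since P[∪ A_i] ≤ 1/21 < 1, the complement has P[∩ A_i^c] ≥ 1 − 1/21 = 20/21 > 0, so some outcome avoids every A_i.

17·p = 1/21 ≈ 0.047619; existence CERTIFIED by the union bound.


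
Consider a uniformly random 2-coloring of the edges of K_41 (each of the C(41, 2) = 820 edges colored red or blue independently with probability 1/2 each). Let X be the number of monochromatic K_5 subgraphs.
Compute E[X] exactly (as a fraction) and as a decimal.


Let X = Σ_S X_S over the C(41, 5) = 749398 subsets S of size 5, where X_S = 1 if the K_5 on S is monochromatic.
For a fixed S, the K_5 on S has C(5, 2) = 10 edges. P[all 10 edges red] = (1/2)^10, and likewise for blue, so P[monochromatic] = 2·(1/2)^10 = 2^{1 − 10} = 1/512.
By linearity: E[X] = C(41, 5) · 2^{1 − 10} = 749398 · 1/512 = 374699/256.
Numerically: E[X] ≈ 1463.667969.

E[X] = C(41,5)·2^(1−C(5,2)) = 374699/256 ≈ 1463.667969.


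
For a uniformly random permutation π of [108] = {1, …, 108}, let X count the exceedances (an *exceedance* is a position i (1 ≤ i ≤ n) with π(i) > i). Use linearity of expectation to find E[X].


Write X = Σ_{i=1}^{108} X_i, where X_i = 1_{π(i) > i}.
For each fixed i, π(i) is uniform over {1, …, 108} (marginal of a uniform permutation), so P[π(i) > i] = (n − i)/n. Summing: Σ_{i=1}^{108} (n − i)/n = (0 + 1 + … + 107)/108 = 108(108 − 1)/(2·108) = (108 − 1)/2.
Hence E[X] = Σ_{i=1}^{108} (108 − i)/108 = 107/2 ≈ 53.5000.

E[X] = 107/2 = 53.5000.


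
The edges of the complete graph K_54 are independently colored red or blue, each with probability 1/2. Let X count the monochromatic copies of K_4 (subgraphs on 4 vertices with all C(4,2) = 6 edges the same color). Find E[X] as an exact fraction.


Let X = Σ_S X_S over the C(54, 4) = 316251 subsets S of size 4, where X_S = 1 if the K_4 on S is monochromatic.
For a fixed S, the K_4 on S has C(4, 2) = 6 edges. P[all 6 edges red] = (1/2)^6, and likewise for blue, so P[monochromatic] = 2·(1/2)^6 = 2^{1 − 6} = 1/32.
By linearity: E[X] = C(54, 4) · 2^{1 − 6} = 316251 · 1/32 = 316251/32.
Numerically: E[X] ≈ 9882.843750.

E[X] = C(54,4)·2^(1−C(4,2)) = 316251/32 ≈ 9882.843750.


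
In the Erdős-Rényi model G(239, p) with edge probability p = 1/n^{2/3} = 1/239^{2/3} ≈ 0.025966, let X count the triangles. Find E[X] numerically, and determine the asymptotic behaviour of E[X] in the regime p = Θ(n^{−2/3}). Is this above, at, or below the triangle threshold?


Number of potential triangles: C(239, 3) = 2246839.
Each occurs with probability p³ ≈ (0.025966)³ ≈ 1.7506696e-05.
By linearity: E[X] = C(239, 3)·p³ ≈ 2246839 · 1.7506696e-05 ≈ 39.33473.
Since α = 2/3 < 1, p = c/n^{2/3} ≫ 1/n is above the triangle threshold p ~ 1/n. Asymptotically E[X] ~ (c³/6)·n^{3(1−α)} = (1³/6)·n^{1} → ∞; triangles are abundant w.h.p.

E[X] ≈ 39.33473; in regime p = Θ(1/n^{2/3}) E[X] diverges (above the triangle threshold p ~ 1/n).


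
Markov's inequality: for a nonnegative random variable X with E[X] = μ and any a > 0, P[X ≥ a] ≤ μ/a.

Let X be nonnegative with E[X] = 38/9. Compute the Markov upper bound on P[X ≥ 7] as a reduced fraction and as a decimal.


μ = E[X] = 38/9, a = 7.
Markov: P[X ≥ 7] ≤ μ/a = (38/9)/7 = 38/63.
Numerically: ≈ 0.60317.
(Since a = 7 > μ = 4.22222, the bound 38/63 is < 1 and informative.)

P[X ≥ 7] ≤ 38/63 ≈ 0.60317.


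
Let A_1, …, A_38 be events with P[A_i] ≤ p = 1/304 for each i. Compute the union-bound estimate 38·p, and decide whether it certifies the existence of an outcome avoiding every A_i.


Union bound: P[∪_{i=1}^{38} A_i] ≤ Σ_i P[A_i] ≤ 38·p = 38·(1/304) = 1/8.
Numerically: 1/8 ≈ 0.12500.
Is 1/8 < 1? YES.
Since P[∪ A_i] ≤ 1/8 < 1, the complement has P[∩ A_i^c] ≥ 1 − 1/8 = 7/8 > 0, so some outcome avoids every A_i.

38·p = 1/8 ≈ 0.12500; existence CERTIFIED by the union bound.


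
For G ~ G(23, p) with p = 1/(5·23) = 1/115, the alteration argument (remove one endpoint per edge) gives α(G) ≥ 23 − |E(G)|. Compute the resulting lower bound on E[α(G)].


E[|E(G)|] = C(23, 2)·p = 253 · (1/115) = 11/5.
E[α(G)] ≥ n − E[|E(G)|] = 23 − 11/5 = 104/5.
Numerically: ≈ 20.800000.
(This is only a lower bound; the true E[α(G)] may be larger.)

E[α(G)] ≥ 104/5 ≈ 20.800000.


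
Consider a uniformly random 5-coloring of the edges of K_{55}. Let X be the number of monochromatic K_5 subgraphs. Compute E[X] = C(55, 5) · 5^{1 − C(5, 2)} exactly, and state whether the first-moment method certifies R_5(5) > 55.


E[X] = C(55, 5) · 5^{1 − 10} = 3478761 · 5^{−9} = 3478761/1953125.
As a reduced fraction: E[X] = 3478761/1953125 ≈ 1.781126.
Is E[X] < 1? NO.
Since E[X] ≥ 1, the first-moment bound is inconclusive at n = 55; it does NOT by itself certify R_5(5) > 55.

E[X] = 3478761/1953125 ≈ 1.781126; E[X] ≥ 1; first-moment method inconclusive here.


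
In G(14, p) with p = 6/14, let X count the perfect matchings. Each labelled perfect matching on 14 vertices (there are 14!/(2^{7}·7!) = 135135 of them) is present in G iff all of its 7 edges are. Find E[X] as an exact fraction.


K_14 has 14!/(2^{7}·7!) = 135135 labelled perfect matchings.
For each such perfect matching H, let X_H = 1 if all 7 edges of H are present in G. Then P[X_H = 1] = p^{7} = (3/7)^{7} = 2187/823543.
Summing the indicators: E[X] = Σ_H E[X_H] = 135135 · p^{7} = 135135 · 2187/823543 = 42220035/117649.
Numerically: E[X] ≈ 358.86.

E[X] = 135135 · (3/7)^{7} = 42220035/117649 ≈ 358.86.


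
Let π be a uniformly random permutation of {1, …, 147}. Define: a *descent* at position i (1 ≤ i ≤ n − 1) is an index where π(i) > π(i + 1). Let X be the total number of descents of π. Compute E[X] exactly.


Write X = Σ X_I over i = 1, …, 146, with X_I the indicator of one descent.
There are 146 indicators.
For each fixed i, the pair (π(i), π(i+1)) is a uniformly random ordered pair of distinct values from {1, …, 147}; by symmetry P[π(i) > π(i+1)] = 1/2.
By linearity: E[X] = 146 · (1/2) = (147 − 1) · (1/2) = 73 ≈ 73.000000.

E[X] = 73 = 73.000000.


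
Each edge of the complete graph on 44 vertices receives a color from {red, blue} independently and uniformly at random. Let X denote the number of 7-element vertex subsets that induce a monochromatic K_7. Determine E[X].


Let X = Σ_S X_S over the C(44, 7) = 38320568 subsets S of size 7, where X_S = 1 if the K_7 on S is monochromatic.
For a fixed S, the K_7 on S has C(7, 2) = 21 edges. P[all 21 edges red] = (1/2)^21, and likewise for blue, so P[monochromatic] = 2·(1/2)^21 = 2^{1 − 21} = 1/1048576.
Summing: E[X] = C(44, 7) · 2^{1 − 21} = 38320568 · 1/1048576 = 4790071/131072.
Numerically: E[X] ≈ 36.545341.

E[X] = C(44,7)·2^(1−C(7,2)) = 4790071/131072 ≈ 36.545341.


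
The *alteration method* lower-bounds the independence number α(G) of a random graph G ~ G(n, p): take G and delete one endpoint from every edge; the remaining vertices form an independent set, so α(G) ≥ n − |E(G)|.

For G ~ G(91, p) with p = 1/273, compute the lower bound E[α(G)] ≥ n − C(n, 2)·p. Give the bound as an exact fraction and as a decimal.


E[|E(G)|] = C(91, 2)·p = 4095 · (1/273) = 15.
E[α(G)] ≥ n − E[|E(G)|] = 91 − 15 = 76.
Numerically: ≈ 76.000000.
(This is only a lower bound; the true E[α(G)] may be larger.)

E[α(G)] ≥ 76 ≈ 76.000000.


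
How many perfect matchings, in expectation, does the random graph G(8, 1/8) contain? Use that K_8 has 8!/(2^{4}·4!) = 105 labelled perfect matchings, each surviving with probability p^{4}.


K_8 has 8!/(2^{4}·4!) = 105 labelled perfect matchings.
For each such perfect matching H, let X_H = 1 if all 4 edges of H are present in G. Then P[X_H = 1] = p^{4} = (1/8)^{4} = 1/4096.
Summing the indicators: E[X] = Σ_H E[X_H] = 105 · p^{4} = 105 · 1/4096 = 105/4096.
Numerically: E[X] ≈ 0.02563.

E[X] = 105 · (1/8)^{4} = 105/4096 ≈ 0.02563.


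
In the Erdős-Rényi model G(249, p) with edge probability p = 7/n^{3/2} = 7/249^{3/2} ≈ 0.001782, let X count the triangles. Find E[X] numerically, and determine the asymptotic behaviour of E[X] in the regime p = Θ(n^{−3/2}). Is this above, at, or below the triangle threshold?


Number of potential triangles: C(249, 3) = 2542124.
Each occurs with probability p³ ≈ (0.001782)³ ≈ 5.654537e-09.
By linearity: E[X] = C(249, 3)·p³ ≈ 2542124 · 5.654537e-09 ≈ 0.0144.
Since α = 3/2 > 1, p = c/n^{3/2} = o(1/n) is below the triangle threshold p ~ 1/n. Asymptotically E[X] ~ (c³/6)·n^{3(1−α)} = (7³/6)·n^{-1.5} → 0, so by Markov's inequality G has no triangles w.h.p.

E[X] ≈ 0.0144; in regime p = Θ(1/n^{3/2}) E[X] tends to 0 (below the triangle threshold p ~ 1/n).


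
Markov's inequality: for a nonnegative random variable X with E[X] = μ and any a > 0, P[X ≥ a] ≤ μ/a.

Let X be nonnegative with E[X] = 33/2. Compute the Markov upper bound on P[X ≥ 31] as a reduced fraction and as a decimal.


μ = E[X] = 33/2, a = 31.
Markov: P[X ≥ 31] ≤ μ/a = (33/2)/31 = 33/62.
Numerically: ≈ 0.5323.
(Since a = 31 > μ = 16.5000, the bound 33/62 is < 1 and informative.)

P[X ≥ 31] ≤ 33/62 ≈ 0.5323.


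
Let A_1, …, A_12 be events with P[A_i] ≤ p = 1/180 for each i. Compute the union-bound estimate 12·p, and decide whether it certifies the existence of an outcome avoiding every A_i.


Union bound: P[∪_{i=1}^{12} A_i] ≤ Σ_i P[A_i] ≤ 12·p = 12·(1/180) = 1/15.
Numerically: 1/15 ≈ 0.0666667.
Is 1/15 < 1? YES.
Since P[∪ A_i] ≤ 1/15 < 1, the complement has P[∩ A_i^c] ≥ 1 − 1/15 = 14/15 > 0, so some outcome avoids every A_i.

12·p = 1/15 ≈ 0.0666667; existence CERTIFIED by the union bound.


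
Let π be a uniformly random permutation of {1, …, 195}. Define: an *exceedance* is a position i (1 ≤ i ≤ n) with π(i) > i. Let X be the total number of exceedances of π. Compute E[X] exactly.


Write X = Σ_{i=1}^{195} X_i, where X_i = 1_{π(i) > i}.
For each fixed i, π(i) is uniform over {1, …, 195} (marginal of a uniform permutation), so P[π(i) > i] = (n − i)/n. Summing: Σ_{i=1}^{195} (n − i)/n = (0 + 1 + … + 194)/195 = 195(195 − 1)/(2·195) = (195 − 1)/2.
Hence E[X] = Σ_{i=1}^{195} (195 − i)/195 = 97 ≈ 97.0000.

E[X] = 97 = 97.0000.


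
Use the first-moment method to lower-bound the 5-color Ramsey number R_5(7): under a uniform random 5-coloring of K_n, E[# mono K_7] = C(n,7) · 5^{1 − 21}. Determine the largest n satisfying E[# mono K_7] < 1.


We need C(n, 7) · 5^{1 − 21} < 1, i.e. C(n, 7) < 5^{21 − 1} = 95367431640625.
Check values of n near the boundary:
  n = 336: C(336, 7) = 90079147136880; 90079147136880 < 95367431640625? YES
  n = 337: C(337, 7) = 91989916924632; 91989916924632 < 95367431640625? YES
  n = 338: C(338, 7) = 93935323022736; 93935323022736 < 95367431640625? YES
  n = 339: C(339, 7) = 95915887062372; 95915887062372 < 95367431640625? NO
The largest n with C(n, 7) < 95367431640625 is n = 338 (where E[X] = 93935323022736/95367431640625 ≈ 0.98498). Hence R_5(7) > 338, i.e. R_5(7) ≥ 339.

Largest n = 338; hence R_5(7) > 338.


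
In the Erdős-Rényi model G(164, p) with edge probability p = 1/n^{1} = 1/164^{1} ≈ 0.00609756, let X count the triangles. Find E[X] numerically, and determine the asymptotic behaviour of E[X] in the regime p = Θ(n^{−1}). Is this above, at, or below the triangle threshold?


Number of potential triangles: C(164, 3) = 721764.
Each occurs with probability p³ ≈ (0.00609756)³ ≈ 2.26708841e-07.
By linearity: E[X] = C(164, 3)·p³ ≈ 721764 · 2.26708841e-07 ≈ 0.163630.
Here α = 1, so p = 1/n is exactly at the triangle threshold p ~ 1/n. Asymptotically E[X] → c³/6 = 1³/6 = 1/6 ≈ 0.166667, a bounded constant. In this regime the triangle count is asymptotically Poisson(c³/6).

E[X] ≈ 0.163630; in regime p = Θ(1/n^{1}) E[X] stays bounded (at the triangle threshold p ~ 1/n).


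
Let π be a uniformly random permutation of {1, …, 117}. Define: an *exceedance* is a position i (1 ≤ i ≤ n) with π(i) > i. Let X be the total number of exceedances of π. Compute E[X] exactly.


Write X = Σ_{i=1}^{117} X_i, where X_i = 1_{π(i) > i}.
For each fixed i, π(i) is uniform over {1, …, 117} (marginal of a uniform permutation), so P[π(i) > i] = (n − i)/n. Summing: Σ_{i=1}^{117} (n − i)/n = (0 + 1 + … + 116)/117 = 117(117 − 1)/(2·117) = (117 − 1)/2.
Hence E[X] = Σ_{i=1}^{117} (117 − i)/117 = 58 ≈ 58.0000.

E[X] = 58 = 58.0000.
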